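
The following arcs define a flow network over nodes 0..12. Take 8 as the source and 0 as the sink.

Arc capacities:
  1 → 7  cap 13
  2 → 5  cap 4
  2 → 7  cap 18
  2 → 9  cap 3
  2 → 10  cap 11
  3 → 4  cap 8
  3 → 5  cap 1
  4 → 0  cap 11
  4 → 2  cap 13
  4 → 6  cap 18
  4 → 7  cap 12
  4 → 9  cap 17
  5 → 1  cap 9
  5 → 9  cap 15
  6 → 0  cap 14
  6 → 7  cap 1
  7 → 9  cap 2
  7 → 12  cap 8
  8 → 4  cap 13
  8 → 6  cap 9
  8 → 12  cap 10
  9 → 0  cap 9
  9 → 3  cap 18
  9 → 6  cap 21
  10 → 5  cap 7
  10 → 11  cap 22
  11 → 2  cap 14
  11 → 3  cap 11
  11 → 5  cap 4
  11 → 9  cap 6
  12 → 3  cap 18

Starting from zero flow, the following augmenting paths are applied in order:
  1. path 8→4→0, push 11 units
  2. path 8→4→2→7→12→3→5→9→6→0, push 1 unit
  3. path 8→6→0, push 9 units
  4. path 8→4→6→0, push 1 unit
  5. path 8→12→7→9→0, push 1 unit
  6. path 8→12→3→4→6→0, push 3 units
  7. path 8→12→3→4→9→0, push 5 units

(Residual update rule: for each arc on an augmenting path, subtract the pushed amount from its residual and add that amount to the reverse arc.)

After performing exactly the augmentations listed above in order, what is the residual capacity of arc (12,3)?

after path 1 (8→4→0, push 11): res(12,3)=18
after path 2 (8→4→2→7→12→3→5→9→6→0, push 1): res(12,3)=17
after path 3 (8→6→0, push 9): res(12,3)=17
after path 4 (8→4→6→0, push 1): res(12,3)=17
after path 5 (8→12→7→9→0, push 1): res(12,3)=17
after path 6 (8→12→3→4→6→0, push 3): res(12,3)=14
after path 7 (8→12→3→4→9→0, push 5): res(12,3)=9

Residual capacity of (12,3): 9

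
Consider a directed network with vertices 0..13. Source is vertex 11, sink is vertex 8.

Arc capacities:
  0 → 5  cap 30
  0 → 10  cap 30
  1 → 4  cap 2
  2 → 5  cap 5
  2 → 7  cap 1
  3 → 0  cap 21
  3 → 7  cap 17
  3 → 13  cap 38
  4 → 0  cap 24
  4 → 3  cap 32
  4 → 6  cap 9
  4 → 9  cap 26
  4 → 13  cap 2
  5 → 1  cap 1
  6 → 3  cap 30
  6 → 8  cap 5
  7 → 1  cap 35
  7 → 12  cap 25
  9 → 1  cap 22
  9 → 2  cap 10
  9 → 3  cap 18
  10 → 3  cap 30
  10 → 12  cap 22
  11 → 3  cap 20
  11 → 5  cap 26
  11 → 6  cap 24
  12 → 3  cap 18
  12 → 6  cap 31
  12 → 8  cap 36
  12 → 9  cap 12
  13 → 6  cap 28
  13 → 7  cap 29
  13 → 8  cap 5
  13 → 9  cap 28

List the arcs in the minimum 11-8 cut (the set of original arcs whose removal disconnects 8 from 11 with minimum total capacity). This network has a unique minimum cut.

Min-cut arcs: {(5,1), (11,3), (11,6)} (total capacity 45)

augment #1: 11→6→8 push 5
augment #2: 11→3→13→8 push 5
augment #3: 11→3→7→12→8 push 15
augment #4: 11→6→3→7→12→8 push 2
augment #5: 11→6→3→0→10→12→8 push 17
augment #6: 11→5→1→4→0→10→12→8 push 1
max flow = 45; residual-reachable set from 11 gives S-side
cut edges (S→T): {(5,1), (11,3), (11,6)} total cap 45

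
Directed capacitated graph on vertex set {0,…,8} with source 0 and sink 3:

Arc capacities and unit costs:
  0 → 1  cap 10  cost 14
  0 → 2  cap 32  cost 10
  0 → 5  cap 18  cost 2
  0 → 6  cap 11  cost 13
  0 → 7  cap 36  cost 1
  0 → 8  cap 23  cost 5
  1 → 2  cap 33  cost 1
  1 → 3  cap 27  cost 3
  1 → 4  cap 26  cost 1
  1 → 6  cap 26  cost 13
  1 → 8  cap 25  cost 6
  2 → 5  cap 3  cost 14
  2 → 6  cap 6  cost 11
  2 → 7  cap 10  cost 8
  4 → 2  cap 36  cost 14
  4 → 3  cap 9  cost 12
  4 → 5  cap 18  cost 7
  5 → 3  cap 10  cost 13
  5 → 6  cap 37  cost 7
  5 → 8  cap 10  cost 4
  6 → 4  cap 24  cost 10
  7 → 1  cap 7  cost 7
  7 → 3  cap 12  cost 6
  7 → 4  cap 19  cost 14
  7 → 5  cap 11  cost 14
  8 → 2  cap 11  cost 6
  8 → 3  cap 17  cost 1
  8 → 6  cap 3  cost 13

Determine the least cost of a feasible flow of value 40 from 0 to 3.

shortest-cost path #1: 0→8→3 push 17 @ unit cost 6 (adds 102)
shortest-cost path #2: 0→7→3 push 12 @ unit cost 7 (adds 84)
shortest-cost path #3: 0→7→1→3 push 7 @ unit cost 11 (adds 77)
shortest-cost path #4: 0→5→3 push 4 @ unit cost 15 (adds 60)
total cost = 323

Minimum cost for 40 units: 323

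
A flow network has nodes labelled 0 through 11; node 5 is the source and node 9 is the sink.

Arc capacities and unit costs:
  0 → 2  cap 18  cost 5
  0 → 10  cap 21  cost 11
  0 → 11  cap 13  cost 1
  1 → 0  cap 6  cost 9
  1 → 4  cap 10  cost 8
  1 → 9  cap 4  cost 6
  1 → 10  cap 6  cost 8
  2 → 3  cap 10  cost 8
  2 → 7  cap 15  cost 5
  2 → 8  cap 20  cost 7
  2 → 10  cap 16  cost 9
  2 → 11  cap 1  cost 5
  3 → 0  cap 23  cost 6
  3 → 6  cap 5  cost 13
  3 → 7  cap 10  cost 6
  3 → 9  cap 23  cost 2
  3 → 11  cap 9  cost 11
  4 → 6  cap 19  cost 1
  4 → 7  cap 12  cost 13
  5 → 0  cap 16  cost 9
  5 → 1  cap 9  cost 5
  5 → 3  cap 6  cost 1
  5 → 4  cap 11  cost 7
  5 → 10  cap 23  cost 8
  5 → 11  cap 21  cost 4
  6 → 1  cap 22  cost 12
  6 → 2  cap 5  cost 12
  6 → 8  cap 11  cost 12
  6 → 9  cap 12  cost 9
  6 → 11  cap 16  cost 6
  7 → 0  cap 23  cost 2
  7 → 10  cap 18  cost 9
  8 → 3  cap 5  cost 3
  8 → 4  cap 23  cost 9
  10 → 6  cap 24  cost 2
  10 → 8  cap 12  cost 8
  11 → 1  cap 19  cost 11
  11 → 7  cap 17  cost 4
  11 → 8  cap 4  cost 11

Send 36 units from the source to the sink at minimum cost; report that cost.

Minimum cost for 36 units: 585

shortest-cost path #1: 5→3→9 push 6 @ unit cost 3 (adds 18)
shortest-cost path #2: 5→1→9 push 4 @ unit cost 11 (adds 44)
shortest-cost path #3: 5→4→6→9 push 11 @ unit cost 17 (adds 187)
shortest-cost path #4: 5→10→6→9 push 1 @ unit cost 19 (adds 19)
shortest-cost path #5: 5→11→8→3→9 push 4 @ unit cost 20 (adds 80)
shortest-cost path #6: 5→10→8→3→9 push 1 @ unit cost 21 (adds 21)
shortest-cost path #7: 5→0→2→3→9 push 9 @ unit cost 24 (adds 216)
total cost = 585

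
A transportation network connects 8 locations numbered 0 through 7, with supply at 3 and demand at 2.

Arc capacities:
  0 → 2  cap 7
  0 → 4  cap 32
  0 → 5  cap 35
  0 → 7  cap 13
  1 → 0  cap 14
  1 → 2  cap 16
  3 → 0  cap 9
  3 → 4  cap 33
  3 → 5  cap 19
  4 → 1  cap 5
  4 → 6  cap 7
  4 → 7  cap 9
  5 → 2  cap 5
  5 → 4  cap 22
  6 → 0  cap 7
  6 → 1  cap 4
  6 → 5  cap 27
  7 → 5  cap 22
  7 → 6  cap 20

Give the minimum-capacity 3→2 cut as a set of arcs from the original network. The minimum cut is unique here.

augment #1: 3→0→2 push 7
augment #2: 3→5→2 push 5
augment #3: 3→4→1→2 push 5
augment #4: 3→4→6→1→2 push 4
max flow = 21; residual-reachable set from 3 gives S-side
cut edges (S→T): {(0,2), (4,1), (5,2), (6,1)} total cap 21

Min-cut arcs: {(0,2), (4,1), (5,2), (6,1)} (total capacity 21)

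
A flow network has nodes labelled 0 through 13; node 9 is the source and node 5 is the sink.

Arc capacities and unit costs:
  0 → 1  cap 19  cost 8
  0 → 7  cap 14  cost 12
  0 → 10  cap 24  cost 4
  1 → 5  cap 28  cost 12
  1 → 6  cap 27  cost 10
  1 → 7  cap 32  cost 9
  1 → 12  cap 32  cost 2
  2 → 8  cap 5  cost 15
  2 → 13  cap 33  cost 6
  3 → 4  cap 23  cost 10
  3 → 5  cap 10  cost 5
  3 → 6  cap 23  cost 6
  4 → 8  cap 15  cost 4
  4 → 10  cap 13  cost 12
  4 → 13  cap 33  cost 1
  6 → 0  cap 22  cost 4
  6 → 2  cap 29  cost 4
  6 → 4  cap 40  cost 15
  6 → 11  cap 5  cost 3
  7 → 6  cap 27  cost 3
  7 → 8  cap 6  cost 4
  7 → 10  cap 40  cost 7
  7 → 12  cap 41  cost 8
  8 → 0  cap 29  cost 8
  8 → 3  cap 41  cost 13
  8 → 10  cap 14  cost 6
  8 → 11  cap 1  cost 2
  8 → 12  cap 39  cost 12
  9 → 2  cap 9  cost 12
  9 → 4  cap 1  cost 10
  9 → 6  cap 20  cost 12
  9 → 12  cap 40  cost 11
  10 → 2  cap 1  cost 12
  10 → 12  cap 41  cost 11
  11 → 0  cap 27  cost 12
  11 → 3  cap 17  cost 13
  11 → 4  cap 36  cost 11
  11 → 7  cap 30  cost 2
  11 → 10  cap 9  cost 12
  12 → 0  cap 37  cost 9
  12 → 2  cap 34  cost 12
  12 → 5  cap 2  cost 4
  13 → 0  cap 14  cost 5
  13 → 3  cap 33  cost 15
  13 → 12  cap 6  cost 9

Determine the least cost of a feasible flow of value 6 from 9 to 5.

Minimum cost for 6 units: 160

shortest-cost path #1: 9→12→5 push 2 @ unit cost 15 (adds 30)
shortest-cost path #2: 9→4→13→3→5 push 1 @ unit cost 31 (adds 31)
shortest-cost path #3: 9→6→11→3→5 push 3 @ unit cost 33 (adds 99)
total cost = 160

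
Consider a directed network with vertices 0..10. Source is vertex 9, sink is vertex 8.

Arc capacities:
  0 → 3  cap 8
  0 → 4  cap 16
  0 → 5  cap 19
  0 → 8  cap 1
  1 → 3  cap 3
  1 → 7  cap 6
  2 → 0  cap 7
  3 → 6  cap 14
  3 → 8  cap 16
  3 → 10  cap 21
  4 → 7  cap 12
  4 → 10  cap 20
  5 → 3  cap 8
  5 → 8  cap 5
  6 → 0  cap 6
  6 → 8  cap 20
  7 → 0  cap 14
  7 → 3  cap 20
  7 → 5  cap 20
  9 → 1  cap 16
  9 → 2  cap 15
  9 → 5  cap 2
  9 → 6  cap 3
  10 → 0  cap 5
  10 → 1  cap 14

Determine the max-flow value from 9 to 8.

augment #1: 9→5→8 bottleneck 2, total now 2
augment #2: 9→6→8 bottleneck 3, total now 5
augment #3: 9→1→3→8 bottleneck 3, total now 8
augment #4: 9→2→0→8 bottleneck 1, total now 9
augment #5: 9→1→7→3→8 bottleneck 6, total now 15
augment #6: 9→2→0→3→8 bottleneck 6, total now 21

Maximum flow value: 21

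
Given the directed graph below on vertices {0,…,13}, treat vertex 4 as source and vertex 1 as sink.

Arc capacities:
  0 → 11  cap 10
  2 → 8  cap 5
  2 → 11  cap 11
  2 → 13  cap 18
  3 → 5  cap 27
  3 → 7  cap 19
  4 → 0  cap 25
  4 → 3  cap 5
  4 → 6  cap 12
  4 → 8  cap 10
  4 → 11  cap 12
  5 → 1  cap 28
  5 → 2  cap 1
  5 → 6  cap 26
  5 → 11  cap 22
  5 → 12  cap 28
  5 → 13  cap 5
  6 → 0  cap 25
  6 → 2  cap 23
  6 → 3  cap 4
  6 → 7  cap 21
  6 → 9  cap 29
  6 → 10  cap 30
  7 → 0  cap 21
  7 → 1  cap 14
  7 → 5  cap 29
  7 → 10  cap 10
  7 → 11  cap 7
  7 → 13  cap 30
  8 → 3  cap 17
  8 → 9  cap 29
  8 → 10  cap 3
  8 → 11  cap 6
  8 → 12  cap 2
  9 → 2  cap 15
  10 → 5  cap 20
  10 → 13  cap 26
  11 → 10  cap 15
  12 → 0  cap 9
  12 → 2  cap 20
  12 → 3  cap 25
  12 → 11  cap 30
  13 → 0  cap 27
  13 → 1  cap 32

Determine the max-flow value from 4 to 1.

augment #1: 4→3→5→1 bottleneck 5, total now 5
augment #2: 4→6→7→1 bottleneck 12, total now 17
augment #3: 4→8→3→5→1 bottleneck 10, total now 27
augment #4: 4→11→10→5→1 bottleneck 12, total now 39
augment #5: 4→0→11→10→5→1 bottleneck 1, total now 40
augment #6: 4→0→11→10→13→1 bottleneck 2, total now 42

Maximum flow value: 42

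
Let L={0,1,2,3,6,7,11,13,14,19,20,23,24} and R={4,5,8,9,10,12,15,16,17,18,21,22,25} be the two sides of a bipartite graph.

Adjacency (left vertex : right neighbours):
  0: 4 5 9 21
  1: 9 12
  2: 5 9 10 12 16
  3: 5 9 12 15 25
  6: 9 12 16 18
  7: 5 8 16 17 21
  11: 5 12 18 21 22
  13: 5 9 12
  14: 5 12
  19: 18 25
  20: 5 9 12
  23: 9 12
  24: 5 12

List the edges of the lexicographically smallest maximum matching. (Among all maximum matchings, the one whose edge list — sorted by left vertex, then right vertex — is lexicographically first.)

|M| = 10 (so the lex-smallest maximum matching has 10 edges)
process left vertices in ascending order; for each, take the smallest-labelled available neighbour that still permits 10 edges overall, or leave it unmatched if none does
lex-smallest matching: {0-4, 1-9, 2-10, 3-15, 6-16, 7-8, 11-18, 13-5, 14-12, 19-25}

Lex-smallest maximum matching: {(0,4), (1,9), (2,10), (3,15), (6,16), (7,8), (11,18), (13,5), (14,12), (19,25)}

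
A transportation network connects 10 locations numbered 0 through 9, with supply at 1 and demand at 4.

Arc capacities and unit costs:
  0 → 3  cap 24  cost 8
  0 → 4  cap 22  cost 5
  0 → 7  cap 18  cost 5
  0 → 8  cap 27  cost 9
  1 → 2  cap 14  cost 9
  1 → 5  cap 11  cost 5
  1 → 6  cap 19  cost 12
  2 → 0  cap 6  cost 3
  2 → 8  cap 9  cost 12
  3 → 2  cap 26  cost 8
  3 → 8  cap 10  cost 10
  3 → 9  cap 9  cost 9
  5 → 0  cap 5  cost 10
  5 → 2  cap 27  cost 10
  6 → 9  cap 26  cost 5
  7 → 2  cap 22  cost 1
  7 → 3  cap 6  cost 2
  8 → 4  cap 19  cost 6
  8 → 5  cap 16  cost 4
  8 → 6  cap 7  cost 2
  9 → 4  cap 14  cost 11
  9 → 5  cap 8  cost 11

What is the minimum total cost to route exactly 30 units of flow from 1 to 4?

shortest-cost path #1: 1→2→0→4 push 6 @ unit cost 17 (adds 102)
shortest-cost path #2: 1→5→0→4 push 5 @ unit cost 20 (adds 100)
shortest-cost path #3: 1→2→8→4 push 8 @ unit cost 27 (adds 216)
shortest-cost path #4: 1→6→9→4 push 11 @ unit cost 28 (adds 308)
total cost = 726

Minimum cost for 30 units: 726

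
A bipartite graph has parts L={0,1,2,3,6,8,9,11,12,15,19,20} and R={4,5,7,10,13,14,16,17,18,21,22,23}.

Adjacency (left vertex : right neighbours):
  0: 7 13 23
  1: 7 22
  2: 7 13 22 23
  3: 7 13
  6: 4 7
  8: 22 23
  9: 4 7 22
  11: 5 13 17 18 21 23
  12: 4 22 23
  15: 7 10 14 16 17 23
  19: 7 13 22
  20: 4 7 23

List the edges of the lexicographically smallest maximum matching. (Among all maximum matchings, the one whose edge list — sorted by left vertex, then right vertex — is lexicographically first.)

|M| = 7 (so the lex-smallest maximum matching has 7 edges)
process left vertices in ascending order; for each, take the smallest-labelled available neighbour that still permits 7 edges overall, or leave it unmatched if none does
lex-smallest matching: {0-7, 1-22, 2-13, 6-4, 8-23, 11-5, 15-10}

Lex-smallest maximum matching: {(0,7), (1,22), (2,13), (6,4), (8,23), (11,5), (15,10)}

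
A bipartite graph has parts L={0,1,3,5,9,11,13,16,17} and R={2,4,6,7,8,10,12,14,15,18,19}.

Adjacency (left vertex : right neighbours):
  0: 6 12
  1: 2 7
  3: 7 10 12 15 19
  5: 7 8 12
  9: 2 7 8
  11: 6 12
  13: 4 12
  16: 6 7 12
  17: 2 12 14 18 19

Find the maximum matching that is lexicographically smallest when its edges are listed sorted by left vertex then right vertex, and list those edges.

Lex-smallest maximum matching: {(0,6), (1,2), (3,10), (5,7), (9,8), (11,12), (13,4), (17,14)}

|M| = 8 (so the lex-smallest maximum matching has 8 edges)
process left vertices in ascending order; for each, take the smallest-labelled available neighbour that still permits 8 edges overall, or leave it unmatched if none does
lex-smallest matching: {0-6, 1-2, 3-10, 5-7, 9-8, 11-12, 13-4, 17-14}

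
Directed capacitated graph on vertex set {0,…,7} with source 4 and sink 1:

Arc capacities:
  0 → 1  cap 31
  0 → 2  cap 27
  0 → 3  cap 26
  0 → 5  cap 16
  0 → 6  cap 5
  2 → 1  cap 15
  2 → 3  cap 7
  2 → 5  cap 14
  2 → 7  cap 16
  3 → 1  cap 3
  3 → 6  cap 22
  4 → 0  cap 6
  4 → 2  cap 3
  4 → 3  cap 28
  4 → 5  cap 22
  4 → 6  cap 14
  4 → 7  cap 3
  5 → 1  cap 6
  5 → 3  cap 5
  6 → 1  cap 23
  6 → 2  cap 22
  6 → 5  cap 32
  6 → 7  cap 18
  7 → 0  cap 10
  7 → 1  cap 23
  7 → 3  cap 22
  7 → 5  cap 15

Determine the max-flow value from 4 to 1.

Maximum flow value: 57

augment #1: 4→0→1 bottleneck 6, total now 6
augment #2: 4→2→1 bottleneck 3, total now 9
augment #3: 4→3→1 bottleneck 3, total now 12
augment #4: 4→5→1 bottleneck 6, total now 18
augment #5: 4→6→1 bottleneck 14, total now 32
augment #6: 4→7→1 bottleneck 3, total now 35
augment #7: 4→3→6→1 bottleneck 9, total now 44
augment #8: 4→3→6→2→1 bottleneck 12, total now 56
augment #9: 4→3→6→7→1 bottleneck 1, total now 57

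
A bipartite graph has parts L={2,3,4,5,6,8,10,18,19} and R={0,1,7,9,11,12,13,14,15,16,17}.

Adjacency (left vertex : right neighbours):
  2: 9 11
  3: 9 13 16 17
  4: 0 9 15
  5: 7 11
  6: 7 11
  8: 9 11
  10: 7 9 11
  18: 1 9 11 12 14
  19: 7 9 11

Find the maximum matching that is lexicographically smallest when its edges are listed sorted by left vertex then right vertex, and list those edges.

|M| = 6 (so the lex-smallest maximum matching has 6 edges)
process left vertices in ascending order; for each, take the smallest-labelled available neighbour that still permits 6 edges overall, or leave it unmatched if none does
lex-smallest matching: {2-9, 3-13, 4-0, 5-7, 6-11, 18-1}

Lex-smallest maximum matching: {(2,9), (3,13), (4,0), (5,7), (6,11), (18,1)}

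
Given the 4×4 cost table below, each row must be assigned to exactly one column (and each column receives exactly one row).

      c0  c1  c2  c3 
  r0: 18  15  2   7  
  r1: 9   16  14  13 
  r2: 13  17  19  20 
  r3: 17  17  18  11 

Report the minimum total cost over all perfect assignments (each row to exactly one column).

optimal assignment: row0→col2 (cost 2), row1→col0 (cost 9), row2→col1 (cost 17), row3→col3 (cost 11)
total = 2 + 9 + 17 + 11 = 39

Minimum assignment cost: 39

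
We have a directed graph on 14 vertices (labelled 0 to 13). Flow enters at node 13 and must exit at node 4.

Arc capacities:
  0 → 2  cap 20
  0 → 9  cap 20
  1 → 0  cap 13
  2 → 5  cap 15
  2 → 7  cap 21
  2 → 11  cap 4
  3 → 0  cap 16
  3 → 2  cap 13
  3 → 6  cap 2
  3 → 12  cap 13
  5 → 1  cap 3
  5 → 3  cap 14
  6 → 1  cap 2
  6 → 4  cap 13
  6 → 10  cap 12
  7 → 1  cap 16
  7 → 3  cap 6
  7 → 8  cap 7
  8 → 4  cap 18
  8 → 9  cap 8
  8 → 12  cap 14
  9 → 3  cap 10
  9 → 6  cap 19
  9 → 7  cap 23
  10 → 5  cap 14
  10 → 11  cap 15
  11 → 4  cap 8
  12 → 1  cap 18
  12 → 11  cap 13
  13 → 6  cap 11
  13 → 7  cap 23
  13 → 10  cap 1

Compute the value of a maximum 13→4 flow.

Maximum flow value: 28

augment #1: 13→6→4 bottleneck 11, total now 11
augment #2: 13→7→8→4 bottleneck 7, total now 18
augment #3: 13→10→11→4 bottleneck 1, total now 19
augment #4: 13→7→3→6→4 bottleneck 2, total now 21
augment #5: 13→7→3→2→11→4 bottleneck 4, total now 25
augment #6: 13→7→1→0→2→3→12→11→4 bottleneck 3, total now 28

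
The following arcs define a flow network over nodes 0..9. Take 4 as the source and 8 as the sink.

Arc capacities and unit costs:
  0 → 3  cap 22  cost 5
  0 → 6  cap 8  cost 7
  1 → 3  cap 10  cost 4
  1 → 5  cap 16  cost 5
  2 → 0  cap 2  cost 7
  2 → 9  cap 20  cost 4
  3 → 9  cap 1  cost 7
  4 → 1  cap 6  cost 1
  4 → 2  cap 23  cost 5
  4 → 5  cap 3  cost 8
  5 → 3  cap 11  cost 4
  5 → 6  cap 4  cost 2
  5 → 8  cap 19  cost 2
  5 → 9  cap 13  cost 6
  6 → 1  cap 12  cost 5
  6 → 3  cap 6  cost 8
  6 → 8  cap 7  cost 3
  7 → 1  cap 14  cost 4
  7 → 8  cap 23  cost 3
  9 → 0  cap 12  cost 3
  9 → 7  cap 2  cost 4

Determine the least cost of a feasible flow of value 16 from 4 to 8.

shortest-cost path #1: 4→1→5→8 push 6 @ unit cost 8 (adds 48)
shortest-cost path #2: 4→5→8 push 3 @ unit cost 10 (adds 30)
shortest-cost path #3: 4→2→9→7→8 push 2 @ unit cost 16 (adds 32)
shortest-cost path #4: 4→2→0→6→8 push 2 @ unit cost 22 (adds 44)
shortest-cost path #5: 4→2→9→0→6→8 push 3 @ unit cost 22 (adds 66)
total cost = 220

Minimum cost for 16 units: 220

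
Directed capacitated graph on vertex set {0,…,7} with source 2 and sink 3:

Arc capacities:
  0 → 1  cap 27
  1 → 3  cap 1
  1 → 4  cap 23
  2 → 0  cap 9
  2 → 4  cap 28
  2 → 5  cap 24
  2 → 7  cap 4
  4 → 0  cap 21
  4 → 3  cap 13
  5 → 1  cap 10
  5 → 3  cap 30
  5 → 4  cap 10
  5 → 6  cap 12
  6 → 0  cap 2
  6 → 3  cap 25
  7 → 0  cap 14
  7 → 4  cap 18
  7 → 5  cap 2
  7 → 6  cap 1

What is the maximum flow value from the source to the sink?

augment #1: 2→4→3 bottleneck 13, total now 13
augment #2: 2→5→3 bottleneck 24, total now 37
augment #3: 2→0→1→3 bottleneck 1, total now 38
augment #4: 2→7→5→3 bottleneck 2, total now 40
augment #5: 2→7→6→3 bottleneck 1, total now 41

Maximum flow value: 41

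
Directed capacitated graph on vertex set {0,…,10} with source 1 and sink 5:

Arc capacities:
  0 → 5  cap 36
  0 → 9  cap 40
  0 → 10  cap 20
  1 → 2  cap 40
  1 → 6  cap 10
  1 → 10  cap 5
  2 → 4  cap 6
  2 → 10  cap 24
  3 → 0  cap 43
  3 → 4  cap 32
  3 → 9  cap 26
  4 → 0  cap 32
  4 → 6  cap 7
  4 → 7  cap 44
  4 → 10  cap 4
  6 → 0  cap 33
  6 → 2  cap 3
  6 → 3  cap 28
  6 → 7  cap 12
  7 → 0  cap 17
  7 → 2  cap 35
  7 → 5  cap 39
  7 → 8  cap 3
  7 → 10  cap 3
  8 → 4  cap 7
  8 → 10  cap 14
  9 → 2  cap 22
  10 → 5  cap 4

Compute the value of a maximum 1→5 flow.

augment #1: 1→10→5 bottleneck 4, total now 4
augment #2: 1→6→0→5 bottleneck 10, total now 14
augment #3: 1→2→4→0→5 bottleneck 6, total now 20

Maximum flow value: 20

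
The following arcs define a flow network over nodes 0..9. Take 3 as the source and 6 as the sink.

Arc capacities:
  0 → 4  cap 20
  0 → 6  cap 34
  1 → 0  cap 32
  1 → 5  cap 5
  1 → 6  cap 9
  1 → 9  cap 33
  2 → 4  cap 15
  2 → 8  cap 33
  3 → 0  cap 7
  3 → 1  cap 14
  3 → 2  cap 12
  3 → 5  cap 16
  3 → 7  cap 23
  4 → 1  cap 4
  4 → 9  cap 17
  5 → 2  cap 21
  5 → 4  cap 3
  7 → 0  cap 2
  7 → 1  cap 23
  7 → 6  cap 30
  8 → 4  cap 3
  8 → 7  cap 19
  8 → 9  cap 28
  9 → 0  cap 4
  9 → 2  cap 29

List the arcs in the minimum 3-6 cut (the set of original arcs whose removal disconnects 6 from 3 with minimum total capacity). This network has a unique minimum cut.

Min-cut arcs: {(3,0), (3,1), (3,7), (4,1), (8,7), (9,0)} (total capacity 71)

augment #1: 3→0→6 push 7
augment #2: 3→1→6 push 9
augment #3: 3→7→6 push 23
augment #4: 3→1→0→6 push 5
augment #5: 3→2→8→7→6 push 7
augment #6: 3→2→4→1→0→6 push 4
augment #7: 3→2→4→9→0→6 push 1
augment #8: 3→5→4→9→0→6 push 3
augment #9: 3→5→2→8→7→0→6 push 2
augment #10: 3→5→2→8→7→1→0→6 push 10
max flow = 71; residual-reachable set from 3 gives S-side
cut edges (S→T): {(3,0), (3,1), (3,7), (4,1), (8,7), (9,0)} total cap 71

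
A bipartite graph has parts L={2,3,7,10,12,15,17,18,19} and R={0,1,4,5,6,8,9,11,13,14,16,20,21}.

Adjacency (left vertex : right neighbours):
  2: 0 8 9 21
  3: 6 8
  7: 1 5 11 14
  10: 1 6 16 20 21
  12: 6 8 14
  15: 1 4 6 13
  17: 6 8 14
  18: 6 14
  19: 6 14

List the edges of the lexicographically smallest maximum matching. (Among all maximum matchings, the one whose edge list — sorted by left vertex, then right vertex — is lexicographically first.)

|M| = 7 (so the lex-smallest maximum matching has 7 edges)
process left vertices in ascending order; for each, take the smallest-labelled available neighbour that still permits 7 edges overall, or leave it unmatched if none does
lex-smallest matching: {2-0, 3-6, 7-1, 10-16, 12-8, 15-4, 17-14}

Lex-smallest maximum matching: {(2,0), (3,6), (7,1), (10,16), (12,8), (15,4), (17,14)}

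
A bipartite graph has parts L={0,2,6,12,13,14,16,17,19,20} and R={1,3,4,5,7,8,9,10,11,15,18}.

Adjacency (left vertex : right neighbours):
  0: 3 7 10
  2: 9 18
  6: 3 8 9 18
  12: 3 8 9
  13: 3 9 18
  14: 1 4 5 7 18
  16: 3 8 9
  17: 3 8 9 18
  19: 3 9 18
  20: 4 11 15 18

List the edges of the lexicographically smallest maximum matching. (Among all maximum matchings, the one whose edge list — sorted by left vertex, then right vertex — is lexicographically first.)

Lex-smallest maximum matching: {(0,7), (2,9), (6,3), (12,8), (13,18), (14,1), (20,4)}

|M| = 7 (so the lex-smallest maximum matching has 7 edges)
process left vertices in ascending order; for each, take the smallest-labelled available neighbour that still permits 7 edges overall, or leave it unmatched if none does
lex-smallest matching: {0-7, 2-9, 6-3, 12-8, 13-18, 14-1, 20-4}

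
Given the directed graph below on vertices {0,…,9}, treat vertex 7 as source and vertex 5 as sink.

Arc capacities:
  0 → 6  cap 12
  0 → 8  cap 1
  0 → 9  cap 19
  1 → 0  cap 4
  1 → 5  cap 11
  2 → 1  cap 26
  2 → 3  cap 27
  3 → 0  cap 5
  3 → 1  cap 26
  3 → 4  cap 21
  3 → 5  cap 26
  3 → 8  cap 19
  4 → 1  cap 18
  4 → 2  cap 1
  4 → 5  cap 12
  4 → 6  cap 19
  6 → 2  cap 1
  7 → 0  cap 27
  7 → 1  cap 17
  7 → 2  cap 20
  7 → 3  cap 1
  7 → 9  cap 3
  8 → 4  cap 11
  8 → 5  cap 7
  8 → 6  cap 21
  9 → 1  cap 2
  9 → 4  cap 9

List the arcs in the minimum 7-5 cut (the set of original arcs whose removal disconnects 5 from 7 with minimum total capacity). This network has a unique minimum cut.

Min-cut arcs: {(0,8), (1,5), (6,2), (7,2), (7,3), (9,4)} (total capacity 43)

augment #1: 7→1→5 push 11
augment #2: 7→3→5 push 1
augment #3: 7→0→8→5 push 1
augment #4: 7→2→3→5 push 20
augment #5: 7→9→4→5 push 3
augment #6: 7→0→9→4→5 push 6
augment #7: 7→0→6→2→3→5 push 1
max flow = 43; residual-reachable set from 7 gives S-side
cut edges (S→T): {(0,8), (1,5), (6,2), (7,2), (7,3), (9,4)} total cap 43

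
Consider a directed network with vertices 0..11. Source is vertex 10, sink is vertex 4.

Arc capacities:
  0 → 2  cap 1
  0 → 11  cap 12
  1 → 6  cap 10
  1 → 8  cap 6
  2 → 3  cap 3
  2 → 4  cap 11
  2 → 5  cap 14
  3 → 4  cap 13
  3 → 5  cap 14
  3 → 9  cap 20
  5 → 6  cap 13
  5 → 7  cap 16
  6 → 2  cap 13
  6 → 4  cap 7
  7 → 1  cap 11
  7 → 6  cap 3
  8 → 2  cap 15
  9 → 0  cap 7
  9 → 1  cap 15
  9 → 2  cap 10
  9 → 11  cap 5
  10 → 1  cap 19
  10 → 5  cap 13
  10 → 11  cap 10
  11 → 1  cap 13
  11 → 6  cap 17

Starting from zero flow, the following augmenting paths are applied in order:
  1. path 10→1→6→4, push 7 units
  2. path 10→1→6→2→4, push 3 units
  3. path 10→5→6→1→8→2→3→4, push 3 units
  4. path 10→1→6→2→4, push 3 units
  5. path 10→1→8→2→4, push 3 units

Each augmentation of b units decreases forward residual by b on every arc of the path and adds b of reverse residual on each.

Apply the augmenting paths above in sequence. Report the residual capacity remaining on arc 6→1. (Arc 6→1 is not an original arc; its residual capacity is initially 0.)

Residual capacity of (6,1): 10

after path 1 (10→1→6→4, push 7): res(6,1)=7
after path 2 (10→1→6→2→4, push 3): res(6,1)=10
after path 3 (10→5→6→1→8→2→3→4, push 3): res(6,1)=7
after path 4 (10→1→6→2→4, push 3): res(6,1)=10
after path 5 (10→1→8→2→4, push 3): res(6,1)=10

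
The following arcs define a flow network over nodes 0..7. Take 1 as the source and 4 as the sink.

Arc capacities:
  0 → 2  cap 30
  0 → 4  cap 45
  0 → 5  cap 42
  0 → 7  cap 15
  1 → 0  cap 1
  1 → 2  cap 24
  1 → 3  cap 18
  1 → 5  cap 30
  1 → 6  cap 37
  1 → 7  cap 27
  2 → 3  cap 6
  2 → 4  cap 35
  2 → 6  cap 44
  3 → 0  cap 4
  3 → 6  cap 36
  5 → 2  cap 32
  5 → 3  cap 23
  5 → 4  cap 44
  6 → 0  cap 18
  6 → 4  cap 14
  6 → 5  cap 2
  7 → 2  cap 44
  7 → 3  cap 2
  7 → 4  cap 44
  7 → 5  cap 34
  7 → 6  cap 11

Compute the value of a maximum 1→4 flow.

Maximum flow value: 120

augment #1: 1→0→4 bottleneck 1, total now 1
augment #2: 1→2→4 bottleneck 24, total now 25
augment #3: 1→5→4 bottleneck 30, total now 55
augment #4: 1→6→4 bottleneck 14, total now 69
augment #5: 1→7→4 bottleneck 27, total now 96
augment #6: 1→3→0→4 bottleneck 4, total now 100
augment #7: 1→6→0→4 bottleneck 18, total now 118
augment #8: 1→6→5→4 bottleneck 2, total now 120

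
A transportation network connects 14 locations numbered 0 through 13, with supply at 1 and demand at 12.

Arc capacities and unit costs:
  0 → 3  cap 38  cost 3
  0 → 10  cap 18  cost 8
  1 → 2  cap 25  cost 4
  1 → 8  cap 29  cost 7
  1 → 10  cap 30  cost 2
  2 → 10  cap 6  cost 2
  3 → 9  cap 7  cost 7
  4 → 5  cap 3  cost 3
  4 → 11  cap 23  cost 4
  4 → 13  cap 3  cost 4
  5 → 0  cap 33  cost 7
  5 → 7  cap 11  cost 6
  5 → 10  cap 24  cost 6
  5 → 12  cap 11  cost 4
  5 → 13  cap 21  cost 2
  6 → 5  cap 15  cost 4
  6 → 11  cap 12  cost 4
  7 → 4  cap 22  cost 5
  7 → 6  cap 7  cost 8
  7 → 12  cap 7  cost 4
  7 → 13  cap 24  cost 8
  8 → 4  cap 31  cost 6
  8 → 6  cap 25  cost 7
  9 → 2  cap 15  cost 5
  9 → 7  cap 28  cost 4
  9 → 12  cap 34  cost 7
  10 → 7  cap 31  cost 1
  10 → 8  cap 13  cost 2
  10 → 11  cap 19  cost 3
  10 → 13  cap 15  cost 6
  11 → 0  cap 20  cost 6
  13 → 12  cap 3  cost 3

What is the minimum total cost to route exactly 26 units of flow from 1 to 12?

shortest-cost path #1: 1→10→7→12 push 7 @ unit cost 7 (adds 49)
shortest-cost path #2: 1→10→13→12 push 3 @ unit cost 11 (adds 33)
shortest-cost path #3: 1→10→7→4→5→12 push 3 @ unit cost 15 (adds 45)
shortest-cost path #4: 1→10→7→6→5→12 push 7 @ unit cost 19 (adds 133)
shortest-cost path #5: 1→10→8→6→5→12 push 1 @ unit cost 19 (adds 19)
shortest-cost path #6: 1→10→11→0→3→9→12 push 5 @ unit cost 28 (adds 140)
total cost = 419

Minimum cost for 26 units: 419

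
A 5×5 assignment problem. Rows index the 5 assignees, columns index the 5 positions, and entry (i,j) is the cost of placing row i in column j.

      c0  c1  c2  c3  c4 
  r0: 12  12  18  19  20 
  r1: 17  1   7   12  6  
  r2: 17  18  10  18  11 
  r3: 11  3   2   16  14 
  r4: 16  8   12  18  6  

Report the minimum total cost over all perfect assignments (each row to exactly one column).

Minimum assignment cost: 39

optimal assignment: row0→col0 (cost 12), row1→col1 (cost 1), row2→col3 (cost 18), row3→col2 (cost 2), row4→col4 (cost 6)
total = 12 + 1 + 18 + 2 + 6 = 39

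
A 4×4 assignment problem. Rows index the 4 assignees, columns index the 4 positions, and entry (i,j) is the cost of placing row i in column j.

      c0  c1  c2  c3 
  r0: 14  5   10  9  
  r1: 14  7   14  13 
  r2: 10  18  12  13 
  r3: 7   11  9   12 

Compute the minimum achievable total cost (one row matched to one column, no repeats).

Minimum assignment cost: 35

one of 2 optimal assignments: row0→col3 (cost 9), row1→col1 (cost 7), row2→col0 (cost 10), row3→col2 (cost 9)
total = 9 + 7 + 10 + 9 = 35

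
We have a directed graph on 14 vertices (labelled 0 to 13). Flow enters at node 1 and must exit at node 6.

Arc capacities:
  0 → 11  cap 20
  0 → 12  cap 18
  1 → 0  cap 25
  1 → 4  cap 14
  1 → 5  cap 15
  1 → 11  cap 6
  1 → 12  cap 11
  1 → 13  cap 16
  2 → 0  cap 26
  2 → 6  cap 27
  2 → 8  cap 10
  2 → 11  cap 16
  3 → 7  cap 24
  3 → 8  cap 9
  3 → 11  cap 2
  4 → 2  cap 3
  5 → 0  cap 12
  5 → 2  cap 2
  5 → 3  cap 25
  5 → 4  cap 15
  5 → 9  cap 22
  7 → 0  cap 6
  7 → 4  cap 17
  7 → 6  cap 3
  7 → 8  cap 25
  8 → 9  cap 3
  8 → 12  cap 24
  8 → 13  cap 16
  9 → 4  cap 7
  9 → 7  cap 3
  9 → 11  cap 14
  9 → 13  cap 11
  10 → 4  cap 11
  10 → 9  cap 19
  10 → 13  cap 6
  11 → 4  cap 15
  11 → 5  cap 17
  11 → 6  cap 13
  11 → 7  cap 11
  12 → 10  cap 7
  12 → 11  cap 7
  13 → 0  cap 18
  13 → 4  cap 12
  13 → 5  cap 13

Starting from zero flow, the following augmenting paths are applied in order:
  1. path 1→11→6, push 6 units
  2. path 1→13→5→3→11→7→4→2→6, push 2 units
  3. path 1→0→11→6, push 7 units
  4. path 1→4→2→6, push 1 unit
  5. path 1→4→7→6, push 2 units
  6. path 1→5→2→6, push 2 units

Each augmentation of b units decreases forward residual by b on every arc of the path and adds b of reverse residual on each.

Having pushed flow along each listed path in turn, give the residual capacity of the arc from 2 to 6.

after path 1 (1→11→6, push 6): res(2,6)=27
after path 2 (1→13→5→3→11→7→4→2→6, push 2): res(2,6)=25
after path 3 (1→0→11→6, push 7): res(2,6)=25
after path 4 (1→4→2→6, push 1): res(2,6)=24
after path 5 (1→4→7→6, push 2): res(2,6)=24
after path 6 (1→5→2→6, push 2): res(2,6)=22

Residual capacity of (2,6): 22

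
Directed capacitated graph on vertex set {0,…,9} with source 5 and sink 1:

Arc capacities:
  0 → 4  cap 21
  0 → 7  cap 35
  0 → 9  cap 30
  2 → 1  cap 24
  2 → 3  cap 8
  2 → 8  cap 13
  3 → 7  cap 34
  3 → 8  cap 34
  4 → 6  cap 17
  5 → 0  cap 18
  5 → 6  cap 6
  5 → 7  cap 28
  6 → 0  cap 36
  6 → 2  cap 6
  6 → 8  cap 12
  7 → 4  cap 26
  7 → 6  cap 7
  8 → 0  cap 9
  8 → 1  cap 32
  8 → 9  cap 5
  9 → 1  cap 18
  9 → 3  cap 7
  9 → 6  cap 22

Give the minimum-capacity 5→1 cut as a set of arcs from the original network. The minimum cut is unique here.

augment #1: 5→0→9→1 push 18
augment #2: 5→6→2→1 push 6
augment #3: 5→7→6→8→1 push 7
augment #4: 5→7→4→6→8→1 push 5
augment #5: 5→7→4→6→0→9→3→8→1 push 7
max flow = 43; residual-reachable set from 5 gives S-side
cut edges (S→T): {(6,2), (6,8), (9,1), (9,3)} total cap 43

Min-cut arcs: {(6,2), (6,8), (9,1), (9,3)} (total capacity 43)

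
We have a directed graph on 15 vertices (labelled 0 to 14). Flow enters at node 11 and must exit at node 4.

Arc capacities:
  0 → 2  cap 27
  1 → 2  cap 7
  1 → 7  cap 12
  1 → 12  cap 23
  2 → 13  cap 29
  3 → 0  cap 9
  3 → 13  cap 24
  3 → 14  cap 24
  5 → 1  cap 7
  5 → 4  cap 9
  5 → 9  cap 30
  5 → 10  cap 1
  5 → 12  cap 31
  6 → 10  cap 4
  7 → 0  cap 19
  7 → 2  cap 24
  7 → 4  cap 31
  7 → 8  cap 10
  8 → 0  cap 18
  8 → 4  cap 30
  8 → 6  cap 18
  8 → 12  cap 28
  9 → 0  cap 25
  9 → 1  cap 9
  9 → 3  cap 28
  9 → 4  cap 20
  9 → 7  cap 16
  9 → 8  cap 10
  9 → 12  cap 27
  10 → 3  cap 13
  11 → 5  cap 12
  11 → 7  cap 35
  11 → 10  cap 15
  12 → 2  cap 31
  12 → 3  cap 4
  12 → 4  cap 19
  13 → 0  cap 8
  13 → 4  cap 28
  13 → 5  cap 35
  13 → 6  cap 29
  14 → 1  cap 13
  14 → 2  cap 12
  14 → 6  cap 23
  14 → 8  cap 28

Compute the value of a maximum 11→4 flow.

Maximum flow value: 60

augment #1: 11→5→4 bottleneck 9, total now 9
augment #2: 11→7→4 bottleneck 31, total now 40
augment #3: 11→5→9→4 bottleneck 3, total now 43
augment #4: 11→7→8→4 bottleneck 4, total now 47
augment #5: 11→10→3→13→4 bottleneck 13, total now 60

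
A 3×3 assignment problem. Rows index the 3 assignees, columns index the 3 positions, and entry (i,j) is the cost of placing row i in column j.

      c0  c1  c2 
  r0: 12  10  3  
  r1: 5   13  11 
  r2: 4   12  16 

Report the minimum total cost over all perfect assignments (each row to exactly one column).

one of 2 optimal assignments: row0→col2 (cost 3), row1→col0 (cost 5), row2→col1 (cost 12)
total = 3 + 5 + 12 = 20

Minimum assignment cost: 20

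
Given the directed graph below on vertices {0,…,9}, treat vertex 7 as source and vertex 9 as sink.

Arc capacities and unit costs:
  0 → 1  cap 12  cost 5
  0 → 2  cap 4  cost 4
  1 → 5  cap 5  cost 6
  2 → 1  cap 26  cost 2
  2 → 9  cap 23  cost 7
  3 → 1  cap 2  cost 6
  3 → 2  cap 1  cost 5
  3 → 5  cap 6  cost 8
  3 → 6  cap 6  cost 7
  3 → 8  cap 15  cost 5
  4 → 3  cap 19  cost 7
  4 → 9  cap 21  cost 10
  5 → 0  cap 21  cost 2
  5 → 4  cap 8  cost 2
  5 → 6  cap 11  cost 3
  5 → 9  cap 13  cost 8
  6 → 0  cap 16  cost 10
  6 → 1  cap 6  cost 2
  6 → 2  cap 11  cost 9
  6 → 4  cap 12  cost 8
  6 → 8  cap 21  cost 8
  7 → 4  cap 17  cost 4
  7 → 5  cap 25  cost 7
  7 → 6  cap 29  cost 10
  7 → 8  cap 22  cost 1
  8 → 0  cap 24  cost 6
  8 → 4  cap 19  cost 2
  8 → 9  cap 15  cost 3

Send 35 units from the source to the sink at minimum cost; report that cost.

Minimum cost for 35 units: 333

shortest-cost path #1: 7→8→9 push 15 @ unit cost 4 (adds 60)
shortest-cost path #2: 7→8→4→9 push 7 @ unit cost 13 (adds 91)
shortest-cost path #3: 7→4→9 push 13 @ unit cost 14 (adds 182)
total cost = 333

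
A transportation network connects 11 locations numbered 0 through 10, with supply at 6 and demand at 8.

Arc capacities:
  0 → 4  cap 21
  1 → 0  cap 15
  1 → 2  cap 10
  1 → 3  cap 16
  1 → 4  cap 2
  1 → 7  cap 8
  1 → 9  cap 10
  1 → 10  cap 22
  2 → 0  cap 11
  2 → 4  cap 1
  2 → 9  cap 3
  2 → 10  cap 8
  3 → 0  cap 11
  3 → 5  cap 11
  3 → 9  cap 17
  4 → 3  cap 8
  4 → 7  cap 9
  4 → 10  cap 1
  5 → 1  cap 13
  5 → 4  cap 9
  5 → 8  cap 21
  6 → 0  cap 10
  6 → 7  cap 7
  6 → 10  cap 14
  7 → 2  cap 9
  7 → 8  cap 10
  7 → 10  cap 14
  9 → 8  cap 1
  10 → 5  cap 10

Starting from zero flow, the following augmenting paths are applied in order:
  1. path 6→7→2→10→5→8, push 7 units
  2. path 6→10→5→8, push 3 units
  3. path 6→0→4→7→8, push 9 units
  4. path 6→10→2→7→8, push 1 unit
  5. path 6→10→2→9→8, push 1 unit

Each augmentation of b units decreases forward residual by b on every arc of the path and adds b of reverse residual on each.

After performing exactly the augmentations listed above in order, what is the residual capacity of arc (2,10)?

Residual capacity of (2,10): 3

after path 1 (6→7→2→10→5→8, push 7): res(2,10)=1
after path 2 (6→10→5→8, push 3): res(2,10)=1
after path 3 (6→0→4→7→8, push 9): res(2,10)=1
after path 4 (6→10→2→7→8, push 1): res(2,10)=2
after path 5 (6→10→2→9→8, push 1): res(2,10)=3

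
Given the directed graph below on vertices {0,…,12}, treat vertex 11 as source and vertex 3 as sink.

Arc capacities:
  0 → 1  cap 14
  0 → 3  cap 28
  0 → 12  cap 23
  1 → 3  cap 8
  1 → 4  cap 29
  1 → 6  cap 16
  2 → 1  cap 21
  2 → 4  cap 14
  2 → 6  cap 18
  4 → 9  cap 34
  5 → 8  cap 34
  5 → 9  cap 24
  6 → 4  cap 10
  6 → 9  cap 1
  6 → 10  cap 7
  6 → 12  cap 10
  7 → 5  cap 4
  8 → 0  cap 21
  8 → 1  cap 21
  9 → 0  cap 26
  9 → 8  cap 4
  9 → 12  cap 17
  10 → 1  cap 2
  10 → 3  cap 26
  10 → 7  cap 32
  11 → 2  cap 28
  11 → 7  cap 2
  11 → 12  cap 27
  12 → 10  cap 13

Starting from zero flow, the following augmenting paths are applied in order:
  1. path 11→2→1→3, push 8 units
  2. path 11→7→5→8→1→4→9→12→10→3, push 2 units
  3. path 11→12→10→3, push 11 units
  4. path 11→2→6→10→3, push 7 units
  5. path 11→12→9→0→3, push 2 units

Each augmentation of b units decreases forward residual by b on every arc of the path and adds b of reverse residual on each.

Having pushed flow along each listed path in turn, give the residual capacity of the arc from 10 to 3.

Residual capacity of (10,3): 6

after path 1 (11→2→1→3, push 8): res(10,3)=26
after path 2 (11→7→5→8→1→4→9→12→10→3, push 2): res(10,3)=24
after path 3 (11→12→10→3, push 11): res(10,3)=13
after path 4 (11→2→6→10→3, push 7): res(10,3)=6
after path 5 (11→12→9→0→3, push 2): res(10,3)=6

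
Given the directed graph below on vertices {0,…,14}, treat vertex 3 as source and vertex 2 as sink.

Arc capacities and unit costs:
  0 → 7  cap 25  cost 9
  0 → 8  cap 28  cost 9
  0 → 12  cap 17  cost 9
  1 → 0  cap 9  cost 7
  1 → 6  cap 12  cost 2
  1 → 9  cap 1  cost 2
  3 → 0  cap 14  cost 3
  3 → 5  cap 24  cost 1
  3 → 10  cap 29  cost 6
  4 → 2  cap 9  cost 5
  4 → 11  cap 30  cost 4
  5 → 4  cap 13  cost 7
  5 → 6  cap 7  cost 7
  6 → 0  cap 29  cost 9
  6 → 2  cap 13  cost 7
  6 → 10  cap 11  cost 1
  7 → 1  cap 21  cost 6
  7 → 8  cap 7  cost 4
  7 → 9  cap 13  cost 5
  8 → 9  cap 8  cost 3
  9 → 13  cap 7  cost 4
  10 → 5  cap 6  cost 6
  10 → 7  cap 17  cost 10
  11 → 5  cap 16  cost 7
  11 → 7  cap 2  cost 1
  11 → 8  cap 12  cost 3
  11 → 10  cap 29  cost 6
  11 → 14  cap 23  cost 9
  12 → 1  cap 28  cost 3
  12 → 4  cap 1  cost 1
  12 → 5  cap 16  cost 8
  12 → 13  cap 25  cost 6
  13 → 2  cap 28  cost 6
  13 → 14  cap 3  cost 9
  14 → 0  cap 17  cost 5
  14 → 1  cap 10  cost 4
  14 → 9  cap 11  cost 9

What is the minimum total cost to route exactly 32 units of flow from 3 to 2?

Minimum cost for 32 units: 614

shortest-cost path #1: 3→5→4→2 push 9 @ unit cost 13 (adds 117)
shortest-cost path #2: 3→5→6→2 push 7 @ unit cost 15 (adds 105)
shortest-cost path #3: 3→0→12→13→2 push 14 @ unit cost 24 (adds 336)
shortest-cost path #4: 3→5→4→11→7→9→13→2 push 2 @ unit cost 28 (adds 56)
total cost = 614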